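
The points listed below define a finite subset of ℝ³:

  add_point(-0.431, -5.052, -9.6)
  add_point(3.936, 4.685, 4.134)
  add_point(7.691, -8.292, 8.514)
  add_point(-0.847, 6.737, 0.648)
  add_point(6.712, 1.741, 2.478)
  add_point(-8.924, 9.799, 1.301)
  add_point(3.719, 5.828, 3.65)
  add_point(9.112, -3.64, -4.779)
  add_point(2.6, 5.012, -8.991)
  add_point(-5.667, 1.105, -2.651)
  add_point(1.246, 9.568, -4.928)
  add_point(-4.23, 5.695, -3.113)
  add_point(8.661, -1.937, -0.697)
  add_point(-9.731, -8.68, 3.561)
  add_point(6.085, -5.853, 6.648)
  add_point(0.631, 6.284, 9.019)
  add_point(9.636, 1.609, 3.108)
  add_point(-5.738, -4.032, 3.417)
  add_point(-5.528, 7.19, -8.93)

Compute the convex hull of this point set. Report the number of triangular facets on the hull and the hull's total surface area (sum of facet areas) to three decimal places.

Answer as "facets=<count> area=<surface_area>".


Points on the hull: [0, 2, 5, 6, 7, 8, 10, 13, 15, 16, 18] (11 of 19).

Facet areas (half cross-product norm):
  f1: (p15, p5, p13) → 113.0239
  f2: (p7, p8, p16) → 54.9488
  f3: (p7, p8, p0) → 51.8866
  f4: (p18, p5, p13) → 102.7310
  f5: (p18, p0, p13) → 109.5048
  f6: (p18, p8, p0) → 44.2768
  f7: (p2, p15, p13) → 135.0788
  f8: (p2, p15, p16) → 67.1902
  f9: (p2, p7, p16) → 54.0609
  f10: (p2, p0, p13) → 141.3367
  f11: (p2, p7, p0) → 73.0943
  f12: (p6, p15, p16) → 19.4575
  f13: (p10, p15, p5) → 71.9937
  f14: (p10, p6, p15) → 23.7990
  f15: (p10, p18, p5) → 43.9533
  f16: (p10, p18, p8) → 24.0842
  f17: (p10, p8, p16) → 43.3869
  f18: (p10, p6, p16) → 32.8307
Σ area = 1206.638

Euler characteristic 11−27+18 = 2 ✓

facets=18 area=1206.638


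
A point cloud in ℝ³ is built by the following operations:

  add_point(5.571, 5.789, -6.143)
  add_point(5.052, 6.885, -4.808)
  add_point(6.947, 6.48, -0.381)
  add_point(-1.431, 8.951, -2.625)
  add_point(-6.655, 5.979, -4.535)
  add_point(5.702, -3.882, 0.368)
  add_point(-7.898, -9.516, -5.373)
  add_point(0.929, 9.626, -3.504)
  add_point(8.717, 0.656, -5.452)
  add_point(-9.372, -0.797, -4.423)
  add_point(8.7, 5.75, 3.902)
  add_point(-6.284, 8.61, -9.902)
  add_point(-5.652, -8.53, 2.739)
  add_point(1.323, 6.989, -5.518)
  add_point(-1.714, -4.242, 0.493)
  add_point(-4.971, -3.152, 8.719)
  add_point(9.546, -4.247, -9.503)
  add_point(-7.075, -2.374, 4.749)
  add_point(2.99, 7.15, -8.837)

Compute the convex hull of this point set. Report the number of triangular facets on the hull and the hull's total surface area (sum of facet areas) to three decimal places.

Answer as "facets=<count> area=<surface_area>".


17 of the 19 inputs are extreme points: [0, 1, 2, 3, 4, 5, 6, 7, 8, 9, 10, 11, 12, 15, 16, 17, 18].

Per-facet area ½‖(b−a)×(c−a)‖:
  f1: (p6, p11, p9) → 35.0217
  f2: (p6, p11, p16) → 160.0813
  f3: (p5, p10, p16) → 55.0308
  f4: (p5, p10, p15) → 72.4965
  f5: (p4, p11, p9) → 19.5838
  f6: (p17, p6, p9) → 42.4179
  f7: (p17, p4, p9) → 34.8874
  f8: (p17, p4, p15) → 18.9917
  f9: (p8, p10, p16) → 13.3473
  f10: (p2, p10, p7) → 11.6048
  f11: (p2, p1, p7) → 12.2702
  f12: (p18, p11, p7) → 28.1728
  f13: (p18, p1, p7) → 11.4346
  f14: (p18, p11, p16) → 48.9511
  f15: (p12, p5, p15) → 49.5678
  f16: (p12, p17, p15) → 15.1166
  f17: (p12, p17, p6) → 26.4080
  f18: (p12, p6, p16) → 78.9865
  f19: (p12, p5, p16) → 57.5992
  f20: (p3, p11, p7) → 11.1009
  f21: (p3, p4, p11) → 18.8820
  f22: (p3, p4, p15) → 50.9082
  f23: (p3, p10, p7) → 14.1475
  f24: (p3, p10, p15) → 98.5095
  f25: (p0, p18, p1) → 3.5608
  f26: (p0, p2, p1) → 3.7373
  f27: (p0, p8, p16) → 14.8902
  f28: (p0, p18, p16) → 21.1823
  f29: (p0, p8, p10) → 30.7265
  f30: (p0, p2, p10) → 4.3000
Σ area = 1063.915

Euler characteristic 17−45+30 = 2 ✓

facets=30 area=1063.915


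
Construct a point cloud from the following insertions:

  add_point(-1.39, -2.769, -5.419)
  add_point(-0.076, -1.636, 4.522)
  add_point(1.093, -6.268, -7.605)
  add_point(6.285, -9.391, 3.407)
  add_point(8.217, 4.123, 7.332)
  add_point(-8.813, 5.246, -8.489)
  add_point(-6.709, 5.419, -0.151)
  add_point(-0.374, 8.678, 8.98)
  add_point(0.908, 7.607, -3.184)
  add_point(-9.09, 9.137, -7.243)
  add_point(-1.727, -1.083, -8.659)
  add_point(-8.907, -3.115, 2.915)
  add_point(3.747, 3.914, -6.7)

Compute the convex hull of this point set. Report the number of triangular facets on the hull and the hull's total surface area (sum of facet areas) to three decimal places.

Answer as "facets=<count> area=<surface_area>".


Extreme-point indices: [2, 3, 4, 5, 7, 8, 9, 10, 11, 12] — 10 of 13 on the boundary.

Per-facet area ½‖(b−a)×(c−a)‖:
  f1: (p7, p3, p4) → 65.1555
  f2: (p11, p7, p9) → 118.7258
  f3: (p11, p7, p3) → 126.3061
  f4: (p12, p3, p4) → 99.1721
  f5: (p2, p12, p3) → 66.2475
  f6: (p2, p11, p3) → 89.3398
  f7: (p8, p7, p4) → 57.8189
  f8: (p8, p12, p4) → 38.6922
  f9: (p8, p7, p9) → 64.5885
  f10: (p8, p12, p9) → 30.2283
  f11: (p5, p11, p9) → 27.4703
  f12: (p5, p2, p11) → 93.7759
  f13: (p5, p12, p9) → 25.9202
  f14: (p10, p2, p12) → 22.5944
  f15: (p10, p5, p12) → 36.2639
  f16: (p10, p5, p2) → 10.9220
Σ area = 973.221

Check V−E+F: 10 − 24 + 16 = 2.

facets=16 area=973.221


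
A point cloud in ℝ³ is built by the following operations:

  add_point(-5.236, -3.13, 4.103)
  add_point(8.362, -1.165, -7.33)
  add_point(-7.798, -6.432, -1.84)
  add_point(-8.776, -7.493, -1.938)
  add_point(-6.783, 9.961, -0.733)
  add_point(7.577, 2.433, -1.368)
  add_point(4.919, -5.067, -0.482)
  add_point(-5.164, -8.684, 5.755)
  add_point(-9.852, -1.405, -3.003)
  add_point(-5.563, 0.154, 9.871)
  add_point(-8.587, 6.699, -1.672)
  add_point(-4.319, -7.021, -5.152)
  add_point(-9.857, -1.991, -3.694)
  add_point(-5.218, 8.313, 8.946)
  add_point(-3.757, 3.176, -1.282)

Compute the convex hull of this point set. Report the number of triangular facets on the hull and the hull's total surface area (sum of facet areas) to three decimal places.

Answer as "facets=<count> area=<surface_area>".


facets=20 area=867.354

Hull vertices (12/15): indices [1, 3, 4, 5, 6, 7, 8, 9, 10, 11, 12, 13].

Triangle areas on the boundary:
  f1: (p10, p1, p12) → 83.0067
  f2: (p10, p4, p1) → 37.5221
  f3: (p5, p4, p1) → 52.8039
  f4: (p11, p1, p12) → 49.1905
  f5: (p8, p10, p12) → 2.4736
  f6: (p13, p10, p4) → 18.8278
  f7: (p13, p5, p4) → 79.3717
  f8: (p13, p5, p9) → 69.6794
  f9: (p13, p8, p9) → 56.1163
  f10: (p13, p8, p10) → 44.0380
  f11: (p6, p7, p9) → 60.4648
  f12: (p6, p5, p9) → 62.5622
  f13: (p6, p5, p1) → 26.2820
  f14: (p6, p11, p1) → 45.1479
  f15: (p6, p11, p7) → 54.7647
  f16: (p3, p11, p12) → 16.1123
  f17: (p3, p11, p7) → 23.2149
  f18: (p3, p8, p12) → 2.4657
  f19: (p3, p7, p9) → 40.6941
  f20: (p3, p8, p9) → 42.6157
Σ area = 867.354

Euler: V−E+F = 12−30+20 = 2.


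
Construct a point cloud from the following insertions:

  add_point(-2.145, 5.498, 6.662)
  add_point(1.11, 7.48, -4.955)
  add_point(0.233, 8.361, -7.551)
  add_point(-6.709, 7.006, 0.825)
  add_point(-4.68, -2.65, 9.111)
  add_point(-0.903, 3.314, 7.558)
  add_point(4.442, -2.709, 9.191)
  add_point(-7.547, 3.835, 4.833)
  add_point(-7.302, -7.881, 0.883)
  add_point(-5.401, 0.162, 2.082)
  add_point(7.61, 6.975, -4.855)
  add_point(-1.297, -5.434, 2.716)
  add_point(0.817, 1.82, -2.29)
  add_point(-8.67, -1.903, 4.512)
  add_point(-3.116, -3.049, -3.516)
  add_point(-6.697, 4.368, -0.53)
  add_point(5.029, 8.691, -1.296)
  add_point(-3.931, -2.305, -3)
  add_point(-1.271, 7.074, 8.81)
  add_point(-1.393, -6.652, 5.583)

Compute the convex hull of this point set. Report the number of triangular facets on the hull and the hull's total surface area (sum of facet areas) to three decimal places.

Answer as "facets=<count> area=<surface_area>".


Hull vertices (15/20): indices [2, 3, 4, 6, 7, 8, 10, 11, 13, 14, 15, 16, 17, 18, 19].

Facet areas (half cross-product norm):
  f1: (p4, p18, p6) → 44.4790
  f2: (p4, p19, p6) → 24.3494
  f3: (p4, p8, p13) → 21.5924
  f4: (p4, p19, p8) → 23.9451
  f5: (p16, p6, p10) → 35.2851
  f6: (p16, p18, p6) → 67.6244
  f7: (p16, p2, p10) → 17.8673
  f8: (p14, p17, p8) → 4.6102
  f9: (p14, p2, p10) → 50.0658
  f10: (p14, p2, p17) → 7.4243
  f11: (p7, p4, p13) → 17.9406
  f12: (p7, p4, p18) → 32.8219
  f13: (p15, p8, p13) → 28.3434
  f14: (p15, p17, p8) → 27.4700
  f15: (p15, p2, p17) → 40.3229
  f16: (p11, p19, p8) → 10.4658
  f17: (p11, p14, p8) → 21.7915
  f18: (p11, p14, p10) → 50.5795
  f19: (p11, p6, p10) → 75.2103
  f20: (p11, p19, p6) → 12.0758
  f21: (p3, p7, p13) → 12.2583
  f22: (p3, p15, p13) → 11.2900
  f23: (p3, p15, p2) → 15.7742
  f24: (p3, p7, p18) → 20.9875
  f25: (p3, p16, p18) → 53.2329
  f26: (p3, p16, p2) → 42.2253
Σ area = 770.033

Euler characteristic 15−39+26 = 2 ✓

facets=26 area=770.033


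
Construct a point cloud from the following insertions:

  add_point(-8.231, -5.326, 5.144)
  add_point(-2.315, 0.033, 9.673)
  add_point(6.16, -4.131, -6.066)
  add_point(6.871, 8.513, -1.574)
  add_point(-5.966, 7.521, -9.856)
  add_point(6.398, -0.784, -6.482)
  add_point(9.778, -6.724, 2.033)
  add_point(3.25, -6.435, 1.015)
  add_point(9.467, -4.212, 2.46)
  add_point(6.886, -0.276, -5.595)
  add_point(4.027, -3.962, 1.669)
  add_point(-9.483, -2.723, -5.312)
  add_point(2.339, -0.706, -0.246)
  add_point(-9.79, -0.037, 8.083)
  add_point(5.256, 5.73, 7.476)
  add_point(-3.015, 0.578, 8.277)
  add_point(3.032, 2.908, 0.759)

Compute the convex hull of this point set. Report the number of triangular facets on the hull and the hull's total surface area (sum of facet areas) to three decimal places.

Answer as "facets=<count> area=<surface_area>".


Points on the hull: [0, 1, 2, 3, 4, 5, 6, 7, 8, 9, 11, 13, 14] (13 of 17).

Area of each hull facet:
  f1: (p11, p4, p13) → 78.3834
  f2: (p14, p4, p13) → 149.8173
  f3: (p14, p4, p3) → 68.8719
  f4: (p9, p3, p6) → 48.5347
  f5: (p0, p11, p13) → 33.0483
  f6: (p1, p14, p13) → 25.8045
  f7: (p1, p14, p6) → 68.5518
  f8: (p1, p0, p13) → 23.6468
  f9: (p1, p0, p6) → 72.5938
  f10: (p8, p3, p6) → 7.9763
  f11: (p8, p14, p6) → 5.6103
  f12: (p8, p14, p3) → 55.8444
  f13: (p2, p11, p4) → 89.6838
  f14: (p7, p0, p6) → 19.4548
  f15: (p7, p0, p11) → 65.1729
  f16: (p7, p2, p6) → 25.8442
  f17: (p7, p2, p11) → 58.1732
  f18: (p5, p2, p4) → 22.2305
  f19: (p5, p4, p3) → 75.5404
  f20: (p5, p9, p3) → 3.7237
  f21: (p5, p9, p6) → 5.3548
  f22: (p5, p2, p6) → 14.5880
Σ area = 1018.450

Euler characteristic 13−33+22 = 2 ✓

facets=22 area=1018.450


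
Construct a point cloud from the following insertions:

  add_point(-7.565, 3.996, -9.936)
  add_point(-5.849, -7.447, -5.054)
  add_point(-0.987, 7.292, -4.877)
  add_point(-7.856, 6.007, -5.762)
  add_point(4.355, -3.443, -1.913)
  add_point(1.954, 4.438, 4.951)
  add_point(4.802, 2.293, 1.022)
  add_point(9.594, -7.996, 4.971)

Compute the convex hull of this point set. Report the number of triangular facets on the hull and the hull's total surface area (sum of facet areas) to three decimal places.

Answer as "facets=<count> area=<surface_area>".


facets=12 area=588.225

Extreme-point indices: [0, 1, 2, 3, 4, 5, 6, 7] — 8 of 8 on the boundary.

Per-facet area ½‖(b−a)×(c−a)‖:
  f1: (p0, p2, p3) → 16.2096
  f2: (p1, p0, p3) → 29.1086
  f3: (p5, p2, p3) → 35.3171
  f4: (p5, p1, p3) → 96.5214
  f5: (p5, p1, p7) → 118.9873
  f6: (p4, p0, p2) → 54.6483
  f7: (p4, p1, p7) → 47.9412
  f8: (p4, p1, p0) → 71.3065
  f9: (p6, p5, p7) → 30.2375
  f10: (p6, p5, p2) → 25.5444
  f11: (p6, p4, p7) → 31.5194
  f12: (p6, p4, p2) → 30.8834
Σ area = 588.225

Check V−E+F: 8 − 18 + 12 = 2.


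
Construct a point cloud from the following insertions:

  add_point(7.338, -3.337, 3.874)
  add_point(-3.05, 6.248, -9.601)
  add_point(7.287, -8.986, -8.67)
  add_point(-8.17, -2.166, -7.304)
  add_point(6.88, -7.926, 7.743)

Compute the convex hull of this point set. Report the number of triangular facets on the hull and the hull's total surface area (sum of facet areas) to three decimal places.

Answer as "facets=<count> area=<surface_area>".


Extreme-point indices: [0, 1, 2, 3, 4] — 5 of 5 on the boundary.

Facet areas (half cross-product norm):
  f1: (p2, p1, p3) → 84.8038
  f2: (p2, p1, p0) → 121.3029
  f3: (p4, p1, p3) → 111.4504
  f4: (p4, p1, p0) → 36.9881
  f5: (p4, p2, p3) → 138.2685
  f6: (p4, p2, p0) → 39.8386
Σ area = 532.652

Euler characteristic 5−9+6 = 2 ✓

facets=6 area=532.652


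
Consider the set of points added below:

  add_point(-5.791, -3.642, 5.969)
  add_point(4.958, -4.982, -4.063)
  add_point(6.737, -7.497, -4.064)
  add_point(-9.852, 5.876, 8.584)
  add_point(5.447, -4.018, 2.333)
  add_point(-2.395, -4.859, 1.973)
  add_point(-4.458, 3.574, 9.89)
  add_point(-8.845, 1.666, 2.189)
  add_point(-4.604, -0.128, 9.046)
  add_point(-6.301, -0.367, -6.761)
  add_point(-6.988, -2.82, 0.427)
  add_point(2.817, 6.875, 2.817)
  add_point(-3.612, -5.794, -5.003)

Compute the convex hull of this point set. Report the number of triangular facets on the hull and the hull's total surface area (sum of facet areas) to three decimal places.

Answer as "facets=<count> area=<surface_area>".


facets=20 area=647.350

Points on the hull: [0, 1, 2, 3, 4, 6, 7, 8, 9, 10, 11, 12] (12 of 13).

Facet areas (half cross-product norm):
  f1: (p9, p11, p3) → 99.6433
  f2: (p1, p11, p2) → 13.1863
  f3: (p1, p9, p2) → 10.8802
  f4: (p1, p9, p11) → 81.0444
  f5: (p4, p11, p2) → 35.0367
  f6: (p12, p9, p2) → 26.9764
  f7: (p6, p4, p11) → 59.4636
  f8: (p6, p4, p8) → 22.2589
  f9: (p6, p11, p3) → 30.0333
  f10: (p6, p8, p3) → 10.9229
  f11: (p0, p12, p2) → 59.4464
  f12: (p0, p4, p2) → 39.0882
  f13: (p0, p4, p8) → 28.4728
  f14: (p0, p8, p3) → 18.0347
  f15: (p10, p12, p9) → 20.8099
  f16: (p10, p0, p12) → 16.3924
  f17: (p7, p0, p3) → 27.7800
  f18: (p7, p10, p0) → 14.6693
  f19: (p7, p9, p3) → 13.5714
  f20: (p7, p10, p9) → 19.6395
Σ area = 647.350

Check V−E+F: 12 − 30 + 20 = 2.


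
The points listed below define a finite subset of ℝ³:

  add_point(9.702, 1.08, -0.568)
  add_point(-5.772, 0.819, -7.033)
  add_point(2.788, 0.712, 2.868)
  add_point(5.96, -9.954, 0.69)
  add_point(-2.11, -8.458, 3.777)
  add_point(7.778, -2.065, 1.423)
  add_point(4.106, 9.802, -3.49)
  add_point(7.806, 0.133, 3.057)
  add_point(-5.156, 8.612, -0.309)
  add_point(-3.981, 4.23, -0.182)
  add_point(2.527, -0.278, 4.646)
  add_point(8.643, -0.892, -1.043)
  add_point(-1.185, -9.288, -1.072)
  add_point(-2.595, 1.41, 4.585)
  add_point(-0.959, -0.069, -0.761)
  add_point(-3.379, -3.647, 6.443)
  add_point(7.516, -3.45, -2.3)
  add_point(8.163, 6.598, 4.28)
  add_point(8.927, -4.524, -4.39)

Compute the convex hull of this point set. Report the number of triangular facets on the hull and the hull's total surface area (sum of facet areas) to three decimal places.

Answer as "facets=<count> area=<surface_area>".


facets=20 area=793.406

Hull vertices (12/19): indices [0, 1, 3, 4, 6, 7, 8, 12, 13, 15, 17, 18].

Triangle areas on the boundary:
  f1: (p8, p15, p1) → 68.4773
  f2: (p18, p3, p0) → 26.5066
  f3: (p12, p18, p1) → 72.6563
  f4: (p12, p18, p3) → 29.2617
  f5: (p4, p15, p3) → 21.1614
  f6: (p4, p12, p3) → 18.4811
  f7: (p4, p15, p1) → 40.2320
  f8: (p4, p12, p1) → 30.4648
  f9: (p6, p17, p0) → 34.3380
  f10: (p6, p17, p8) → 45.8107
  f11: (p6, p8, p1) → 50.7596
  f12: (p6, p18, p1) → 95.7256
  f13: (p6, p18, p0) → 32.7488
  f14: (p13, p8, p15) → 11.7150
  f15: (p13, p17, p15) → 27.3372
  f16: (p13, p17, p8) → 53.9240
  f17: (p7, p17, p0) → 13.7839
  f18: (p7, p3, p0) → 21.9825
  f19: (p7, p15, p3) → 59.4389
  f20: (p7, p17, p15) → 38.6010
Σ area = 793.406

Euler characteristic 12−30+20 = 2 ✓


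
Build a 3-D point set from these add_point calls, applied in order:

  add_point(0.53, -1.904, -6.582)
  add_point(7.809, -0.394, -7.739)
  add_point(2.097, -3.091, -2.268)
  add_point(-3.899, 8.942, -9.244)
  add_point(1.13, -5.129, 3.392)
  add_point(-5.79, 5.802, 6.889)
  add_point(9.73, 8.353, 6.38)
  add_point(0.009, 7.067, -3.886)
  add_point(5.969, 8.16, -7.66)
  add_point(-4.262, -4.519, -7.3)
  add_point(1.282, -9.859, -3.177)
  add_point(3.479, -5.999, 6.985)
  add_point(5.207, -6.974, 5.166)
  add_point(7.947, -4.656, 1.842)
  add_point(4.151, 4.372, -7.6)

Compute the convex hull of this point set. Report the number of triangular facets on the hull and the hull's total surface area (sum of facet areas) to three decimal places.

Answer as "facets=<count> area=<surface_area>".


Points on the hull: [1, 3, 5, 6, 8, 9, 10, 11, 12, 13] (10 of 15).

Facet areas (half cross-product norm):
  f1: (p3, p6, p5) → 128.1639
  f2: (p11, p6, p5) → 103.4851
  f3: (p11, p10, p5) → 82.3258
  f4: (p9, p10, p5) → 76.8538
  f5: (p9, p3, p5) → 106.2346
  f6: (p9, p1, p10) → 51.3963
  f7: (p9, p1, p3) → 81.3412
  f8: (p8, p3, p6) → 66.5784
  f9: (p8, p1, p6) → 63.5624
  f10: (p8, p1, p3) → 42.0811
  f11: (p13, p1, p6) → 72.6109
  f12: (p13, p1, p10) → 49.7827
  f13: (p12, p11, p6) → 21.0582
  f14: (p12, p13, p6) → 32.4821
  f15: (p12, p11, p10) → 11.7331
  f16: (p12, p13, p10) → 23.0628
Σ area = 1012.752

Euler characteristic 10−24+16 = 2 ✓

facets=16 area=1012.752


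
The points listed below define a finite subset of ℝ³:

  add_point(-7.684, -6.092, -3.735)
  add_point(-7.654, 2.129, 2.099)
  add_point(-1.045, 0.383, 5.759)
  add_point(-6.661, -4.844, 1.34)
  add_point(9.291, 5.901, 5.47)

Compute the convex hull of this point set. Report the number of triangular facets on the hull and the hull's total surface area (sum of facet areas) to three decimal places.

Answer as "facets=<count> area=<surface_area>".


facets=6 area=239.917

Hull vertices (5/5): indices [0, 1, 2, 3, 4].

Triangle areas on the boundary:
  f1: (p1, p4, p0) → 85.3810
  f2: (p1, p2, p4) → 35.1386
  f3: (p3, p4, p0) → 45.8401
  f4: (p3, p2, p4) → 29.3186
  f5: (p3, p1, p0) → 17.9589
  f6: (p3, p1, p2) → 26.2800
Σ area = 239.917

Check V−E+F: 5 − 9 + 6 = 2.


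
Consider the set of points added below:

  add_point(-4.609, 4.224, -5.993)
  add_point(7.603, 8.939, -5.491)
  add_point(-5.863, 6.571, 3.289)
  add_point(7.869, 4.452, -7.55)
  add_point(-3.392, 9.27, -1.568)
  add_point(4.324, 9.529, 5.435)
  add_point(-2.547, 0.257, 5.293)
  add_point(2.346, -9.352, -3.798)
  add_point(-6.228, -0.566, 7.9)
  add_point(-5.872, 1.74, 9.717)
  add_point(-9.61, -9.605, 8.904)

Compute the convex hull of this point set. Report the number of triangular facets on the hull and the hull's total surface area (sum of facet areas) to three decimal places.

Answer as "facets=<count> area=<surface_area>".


facets=14 area=931.587

Hull vertices (9/11): indices [0, 1, 2, 3, 4, 5, 7, 9, 10].

Triangle areas on the boundary:
  f1: (p5, p9, p10) → 52.6733
  f2: (p7, p5, p10) → 178.7038
  f3: (p7, p5, p3) → 110.2928
  f4: (p7, p0, p10) → 131.9047
  f5: (p7, p0, p3) → 88.2087
  f6: (p2, p9, p10) → 41.2509
  f7: (p2, p0, p10) → 84.0978
  f8: (p2, p5, p9) → 43.5116
  f9: (p1, p5, p3) → 25.0623
  f10: (p1, p0, p3) → 30.9682
  f11: (p4, p2, p0) → 20.5962
  f12: (p4, p1, p0) → 39.7286
  f13: (p4, p2, p5) → 30.8820
  f14: (p4, p1, p5) → 53.7058
Σ area = 931.587

Euler characteristic 9−21+14 = 2 ✓


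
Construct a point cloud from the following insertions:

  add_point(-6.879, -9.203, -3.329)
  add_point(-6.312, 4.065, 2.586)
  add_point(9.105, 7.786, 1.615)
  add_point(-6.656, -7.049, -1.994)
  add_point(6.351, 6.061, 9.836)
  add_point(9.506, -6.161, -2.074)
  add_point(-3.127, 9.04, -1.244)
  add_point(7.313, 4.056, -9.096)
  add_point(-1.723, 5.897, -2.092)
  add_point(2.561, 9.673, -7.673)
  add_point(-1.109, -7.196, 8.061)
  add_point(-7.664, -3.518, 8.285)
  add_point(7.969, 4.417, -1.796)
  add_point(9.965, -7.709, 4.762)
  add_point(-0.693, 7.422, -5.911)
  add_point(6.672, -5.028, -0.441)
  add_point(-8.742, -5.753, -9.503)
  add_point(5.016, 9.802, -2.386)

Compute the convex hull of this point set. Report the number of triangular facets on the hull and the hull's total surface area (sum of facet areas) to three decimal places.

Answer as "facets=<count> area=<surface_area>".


facets=22 area=1263.751

Hull vertices (13/18): indices [0, 1, 2, 4, 5, 6, 7, 9, 10, 11, 13, 16, 17].

Facet areas (half cross-product norm):
  f1: (p0, p11, p16) → 40.0427
  f2: (p10, p4, p13) → 81.3701
  f3: (p10, p11, p4) → 57.5821
  f4: (p10, p0, p13) → 73.6693
  f5: (p10, p0, p11) → 46.5520
  f6: (p6, p4, p17) → 52.9792
  f7: (p5, p7, p16) → 114.3141
  f8: (p5, p0, p16) → 59.5155
  f9: (p5, p0, p13) → 58.4170
  f10: (p1, p11, p4) → 70.4112
  f11: (p1, p6, p4) → 50.6070
  f12: (p1, p11, p16) → 75.3839
  f13: (p1, p6, p16) → 55.2448
  f14: (p2, p4, p17) → 23.6890
  f15: (p2, p5, p7) → 69.3093
  f16: (p2, p4, p13) → 65.3274
  f17: (p2, p5, p13) → 50.6573
  f18: (p9, p6, p17) → 23.0264
  f19: (p9, p6, p16) → 76.5876
  f20: (p9, p2, p17) → 8.5735
  f21: (p9, p2, p7) → 40.7377
  f22: (p9, p7, p16) → 69.7544
Σ area = 1263.751

Euler: V−E+F = 13−33+22 = 2.


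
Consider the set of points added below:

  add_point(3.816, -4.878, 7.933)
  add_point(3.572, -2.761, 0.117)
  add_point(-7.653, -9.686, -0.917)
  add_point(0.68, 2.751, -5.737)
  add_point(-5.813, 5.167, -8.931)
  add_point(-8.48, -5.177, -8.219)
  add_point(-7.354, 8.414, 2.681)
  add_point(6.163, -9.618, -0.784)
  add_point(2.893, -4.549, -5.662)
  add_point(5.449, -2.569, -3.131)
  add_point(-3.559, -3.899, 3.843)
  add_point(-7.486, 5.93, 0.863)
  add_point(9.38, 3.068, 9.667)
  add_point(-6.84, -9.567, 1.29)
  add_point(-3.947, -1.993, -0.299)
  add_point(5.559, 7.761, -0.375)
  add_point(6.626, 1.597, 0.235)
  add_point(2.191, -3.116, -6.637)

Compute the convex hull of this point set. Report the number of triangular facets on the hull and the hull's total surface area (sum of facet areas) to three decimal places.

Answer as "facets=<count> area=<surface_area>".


facets=26 area=1030.235

Points on the hull: [0, 2, 3, 4, 5, 6, 7, 8, 9, 10, 12, 13, 15, 16, 17] (15 of 18).

Area of each hull facet:
  f1: (p4, p6, p5) → 64.1983
  f2: (p0, p6, p12) → 87.7059
  f3: (p15, p6, p12) → 77.1244
  f4: (p15, p4, p6) → 75.4548
  f5: (p2, p6, p5) → 74.6430
  f6: (p2, p13, p6) → 21.1089
  f7: (p10, p13, p6) → 36.4447
  f8: (p10, p0, p6) → 50.1408
  f9: (p10, p0, p13) → 26.0529
  f10: (p7, p0, p13) → 62.5299
  f11: (p7, p2, p13) → 15.2128
  f12: (p7, p0, p12) → 46.1448
  f13: (p7, p8, p5) → 38.8626
  f14: (p7, p2, p5) → 59.2548
  f15: (p17, p4, p5) → 53.5217
  f16: (p17, p8, p5) → 9.8086
  f17: (p9, p7, p8) → 15.0071
  f18: (p9, p17, p8) → 3.7725
  f19: (p9, p17, p15) → 24.5317
  f20: (p3, p15, p4) → 28.1620
  f21: (p3, p17, p4) → 20.8423
  f22: (p3, p17, p15) → 23.4119
  f23: (p16, p15, p12) → 31.2229
  f24: (p16, p9, p15) → 13.1105
  f25: (p16, p7, p12) → 54.2893
  f26: (p16, p9, p7) → 17.6757
Σ area = 1030.235

Euler: V−E+F = 15−39+26 = 2.


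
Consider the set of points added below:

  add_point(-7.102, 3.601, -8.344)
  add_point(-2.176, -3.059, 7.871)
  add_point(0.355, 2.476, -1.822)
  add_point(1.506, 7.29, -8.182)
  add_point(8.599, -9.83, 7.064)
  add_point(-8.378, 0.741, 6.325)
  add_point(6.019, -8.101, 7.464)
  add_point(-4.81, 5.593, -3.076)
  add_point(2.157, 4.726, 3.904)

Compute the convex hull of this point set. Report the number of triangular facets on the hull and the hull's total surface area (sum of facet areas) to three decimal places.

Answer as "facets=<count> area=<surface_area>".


facets=12 area=613.025

Hull vertices (8/9): indices [0, 1, 3, 4, 5, 6, 7, 8].

Per-facet area ½‖(b−a)×(c−a)‖:
  f1: (p0, p4, p5) → 149.7774
  f2: (p0, p3, p4) → 112.3836
  f3: (p8, p3, p4) → 92.1404
  f4: (p7, p0, p5) → 30.0210
  f5: (p7, p0, p3) → 24.8173
  f6: (p7, p8, p5) → 50.4855
  f7: (p7, p8, p3) → 40.9264
  f8: (p1, p4, p5) → 12.7826
  f9: (p1, p8, p5) → 35.9908
  f10: (p6, p8, p4) → 15.3323
  f11: (p6, p1, p4) → 1.4173
  f12: (p6, p1, p8) → 46.9501
Σ area = 613.025

Euler: V−E+F = 8−18+12 = 2.


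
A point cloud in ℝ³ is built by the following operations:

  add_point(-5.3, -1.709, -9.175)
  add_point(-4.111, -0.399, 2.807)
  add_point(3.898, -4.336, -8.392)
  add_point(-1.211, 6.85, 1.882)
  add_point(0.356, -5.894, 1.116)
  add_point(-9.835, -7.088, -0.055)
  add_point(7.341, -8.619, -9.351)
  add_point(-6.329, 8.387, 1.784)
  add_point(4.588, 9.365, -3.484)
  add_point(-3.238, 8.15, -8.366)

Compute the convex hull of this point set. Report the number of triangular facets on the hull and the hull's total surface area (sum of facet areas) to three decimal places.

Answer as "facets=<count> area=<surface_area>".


Hull vertices (9/10): indices [0, 1, 3, 4, 5, 6, 7, 8, 9].

Facet areas (half cross-product norm):
  f1: (p9, p8, p6) → 87.7381
  f2: (p4, p6, p5) → 60.3755
  f3: (p4, p1, p5) → 32.7333
  f4: (p4, p8, p6) → 104.6062
  f5: (p0, p6, p5) → 82.2589
  f6: (p0, p9, p5) → 51.2868
  f7: (p0, p9, p6) → 69.6663
  f8: (p7, p1, p5) → 36.2804
  f9: (p7, p9, p5) → 84.5667
  f10: (p7, p9, p8) → 47.6738
  f11: (p3, p7, p8) → 18.1959
  f12: (p3, p7, p1) → 20.9328
  f13: (p3, p4, p8) → 52.4856
  f14: (p3, p4, p1) → 25.6701
Σ area = 774.470

Check V−E+F: 9 − 21 + 14 = 2.

facets=14 area=774.470


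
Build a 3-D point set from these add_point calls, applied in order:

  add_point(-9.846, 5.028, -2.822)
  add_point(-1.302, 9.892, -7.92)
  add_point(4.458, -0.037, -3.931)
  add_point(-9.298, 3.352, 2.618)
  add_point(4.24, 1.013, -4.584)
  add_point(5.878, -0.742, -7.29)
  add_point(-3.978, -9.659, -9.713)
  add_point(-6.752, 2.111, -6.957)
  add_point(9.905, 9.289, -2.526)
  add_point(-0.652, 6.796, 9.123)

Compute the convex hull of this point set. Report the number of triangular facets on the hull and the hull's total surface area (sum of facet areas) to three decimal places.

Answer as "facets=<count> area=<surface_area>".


facets=14 area=828.635

9 of the 10 inputs are extreme points: [0, 1, 2, 3, 5, 6, 7, 8, 9].

Per-facet area ½‖(b−a)×(c−a)‖:
  f1: (p1, p9, p0) → 83.0077
  f2: (p1, p9, p8) → 95.3577
  f3: (p3, p6, p0) → 49.0918
  f4: (p3, p9, p0) → 27.5510
  f5: (p3, p9, p6) → 98.5317
  f6: (p2, p9, p8) → 80.4797
  f7: (p2, p9, p6) → 97.8890
  f8: (p7, p6, p0) → 24.8079
  f9: (p7, p1, p0) → 28.3022
  f10: (p7, p1, p6) → 46.3054
  f11: (p5, p1, p8) → 66.0287
  f12: (p5, p1, p6) → 86.0445
  f13: (p5, p2, p8) → 20.1483
  f14: (p5, p2, p6) → 25.0897
Σ area = 828.635

Check V−E+F: 9 − 21 + 14 = 2.


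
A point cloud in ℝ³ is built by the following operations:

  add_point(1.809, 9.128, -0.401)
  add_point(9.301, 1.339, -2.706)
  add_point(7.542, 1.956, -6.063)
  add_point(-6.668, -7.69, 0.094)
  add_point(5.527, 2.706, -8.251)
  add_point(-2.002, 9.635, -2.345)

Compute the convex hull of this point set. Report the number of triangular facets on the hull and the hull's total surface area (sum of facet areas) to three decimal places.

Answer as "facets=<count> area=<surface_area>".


facets=8 area=361.542

6 of the 6 inputs are extreme points: [0, 1, 2, 3, 4, 5].

Area of each hull facet:
  f1: (p4, p5, p3) → 100.9858
  f2: (p0, p1, p3) → 98.6684
  f3: (p0, p5, p3) → 38.9462
  f4: (p0, p4, p5) → 23.2435
  f5: (p2, p1, p3) → 35.0192
  f6: (p2, p4, p3) → 27.7018
  f7: (p2, p0, p1) → 20.5879
  f8: (p2, p0, p4) → 16.3886
Σ area = 361.542

Euler characteristic 6−12+8 = 2 ✓


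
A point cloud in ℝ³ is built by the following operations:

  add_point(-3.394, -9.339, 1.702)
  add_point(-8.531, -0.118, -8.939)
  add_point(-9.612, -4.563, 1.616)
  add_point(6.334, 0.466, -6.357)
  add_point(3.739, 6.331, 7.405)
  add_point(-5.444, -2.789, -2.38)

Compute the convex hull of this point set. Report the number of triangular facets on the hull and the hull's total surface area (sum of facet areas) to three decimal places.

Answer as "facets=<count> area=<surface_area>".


5 of the 6 inputs are extreme points: [0, 1, 2, 3, 4].

Triangle areas on the boundary:
  f1: (p4, p0, p2) → 69.5065
  f2: (p4, p0, p3) → 114.8527
  f3: (p1, p0, p2) → 44.4366
  f4: (p1, p0, p3) → 101.8839
  f5: (p1, p4, p2) → 104.5535
  f6: (p1, p4, p3) → 114.6233
Σ area = 549.856

Check V−E+F: 5 − 9 + 6 = 2.

facets=6 area=549.856


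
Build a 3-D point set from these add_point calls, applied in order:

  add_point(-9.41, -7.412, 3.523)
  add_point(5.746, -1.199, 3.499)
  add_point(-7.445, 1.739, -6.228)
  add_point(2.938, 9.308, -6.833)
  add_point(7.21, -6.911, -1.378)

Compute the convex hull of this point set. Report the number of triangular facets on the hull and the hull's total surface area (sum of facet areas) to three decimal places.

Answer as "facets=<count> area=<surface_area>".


facets=6 area=529.231

5 of the 5 inputs are extreme points: [0, 1, 2, 3, 4].

Per-facet area ½‖(b−a)×(c−a)‖:
  f1: (p1, p4, p0) → 62.3237
  f2: (p1, p3, p0) → 122.3212
  f3: (p1, p3, p4) → 56.9827
  f4: (p2, p4, p0) → 109.1617
  f5: (p2, p3, p0) → 72.6198
  f6: (p2, p3, p4) → 105.8223
Σ area = 529.231

Check V−E+F: 5 − 9 + 6 = 2.


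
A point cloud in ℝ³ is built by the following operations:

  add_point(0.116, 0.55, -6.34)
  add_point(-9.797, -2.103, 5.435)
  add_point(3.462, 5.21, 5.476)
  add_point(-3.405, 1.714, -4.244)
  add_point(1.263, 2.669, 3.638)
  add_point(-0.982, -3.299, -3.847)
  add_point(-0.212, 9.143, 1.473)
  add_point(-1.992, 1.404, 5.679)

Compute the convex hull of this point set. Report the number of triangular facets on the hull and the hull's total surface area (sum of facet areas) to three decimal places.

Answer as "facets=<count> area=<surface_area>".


facets=10 area=330.015

Extreme-point indices: [0, 1, 2, 3, 5, 6, 7] — 7 of 8 on the boundary.

Per-facet area ½‖(b−a)×(c−a)‖:
  f1: (p6, p2, p1) → 49.7769
  f2: (p3, p5, p1) → 33.8747
  f3: (p3, p6, p1) → 60.3738
  f4: (p7, p2, p1) → 5.5475
  f5: (p7, p5, p1) → 45.3470
  f6: (p7, p5, p2) → 35.1162
  f7: (p0, p3, p5) → 9.7751
  f8: (p0, p3, p6) → 20.5633
  f9: (p0, p5, p2) → 30.7192
  f10: (p0, p6, p2) → 38.9212
Σ area = 330.015

Euler characteristic 7−15+10 = 2 ✓


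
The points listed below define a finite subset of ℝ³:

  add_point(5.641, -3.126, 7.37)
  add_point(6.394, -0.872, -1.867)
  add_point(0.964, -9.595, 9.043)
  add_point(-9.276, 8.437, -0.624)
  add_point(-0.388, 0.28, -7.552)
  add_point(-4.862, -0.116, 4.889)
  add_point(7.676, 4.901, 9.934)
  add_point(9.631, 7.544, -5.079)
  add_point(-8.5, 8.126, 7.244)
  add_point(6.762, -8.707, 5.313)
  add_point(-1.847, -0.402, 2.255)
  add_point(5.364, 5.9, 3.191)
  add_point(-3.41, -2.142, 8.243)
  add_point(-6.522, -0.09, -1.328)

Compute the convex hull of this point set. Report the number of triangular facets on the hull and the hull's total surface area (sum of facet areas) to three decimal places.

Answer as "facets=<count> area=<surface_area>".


facets=16 area=989.807

Hull vertices (10/14): indices [1, 2, 3, 4, 6, 7, 8, 9, 12, 13].

Per-facet area ½‖(b−a)×(c−a)‖:
  f1: (p4, p7, p3) → 87.5523
  f2: (p8, p7, p3) → 76.2689
  f3: (p8, p6, p7) → 128.1319
  f4: (p13, p4, p3) → 38.2498
  f5: (p13, p4, p2) → 68.8048
  f6: (p13, p8, p3) → 35.5571
  f7: (p9, p4, p2) → 59.4961
  f8: (p9, p6, p7) → 109.5212
  f9: (p9, p6, p2) → 50.0489
  f10: (p12, p6, p2) → 57.4481
  f11: (p12, p8, p6) → 75.8378
  f12: (p12, p13, p2) → 40.6488
  f13: (p12, p13, p8) → 54.3184
  f14: (p1, p4, p7) → 42.6060
  f15: (p1, p9, p7) → 25.7379
  f16: (p1, p9, p4) → 39.5791
Σ area = 989.807

Euler characteristic 10−24+16 = 2 ✓


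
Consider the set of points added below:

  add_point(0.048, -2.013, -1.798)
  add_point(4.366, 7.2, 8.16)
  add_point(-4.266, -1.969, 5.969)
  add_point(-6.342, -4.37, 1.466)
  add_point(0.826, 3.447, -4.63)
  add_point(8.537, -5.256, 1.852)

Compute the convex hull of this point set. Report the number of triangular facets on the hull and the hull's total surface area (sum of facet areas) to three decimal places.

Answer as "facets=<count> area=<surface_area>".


6 of the 6 inputs are extreme points: [0, 1, 2, 3, 4, 5].

Area of each hull facet:
  f1: (p4, p1, p5) → 83.2085
  f2: (p2, p5, p3) → 38.1362
  f3: (p2, p1, p5) → 80.9690
  f4: (p2, p4, p3) → 33.5544
  f5: (p2, p4, p1) → 74.8800
  f6: (p0, p5, p3) → 32.6619
  f7: (p0, p4, p3) → 19.0980
  f8: (p0, p4, p5) → 28.4015
Σ area = 390.910

Euler characteristic 6−12+8 = 2 ✓

facets=8 area=390.910


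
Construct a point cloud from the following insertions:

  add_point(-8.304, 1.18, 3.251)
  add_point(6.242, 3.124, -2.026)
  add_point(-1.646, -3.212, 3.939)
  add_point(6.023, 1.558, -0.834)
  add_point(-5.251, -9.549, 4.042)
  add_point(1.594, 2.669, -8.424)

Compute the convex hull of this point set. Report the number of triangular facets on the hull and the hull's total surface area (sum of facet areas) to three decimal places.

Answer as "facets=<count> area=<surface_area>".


facets=8 area=330.835

Hull vertices (6/6): indices [0, 1, 2, 3, 4, 5].

Per-facet area ½‖(b−a)×(c−a)‖:
  f1: (p5, p1, p0) → 59.2750
  f2: (p5, p4, p0) → 85.9509
  f3: (p2, p4, p0) → 29.1212
  f4: (p3, p2, p4) → 23.1355
  f5: (p3, p5, p1) → 7.2676
  f6: (p3, p5, p4) → 73.3424
  f7: (p3, p1, p0) → 14.1149
  f8: (p3, p2, p0) → 38.6271
Σ area = 330.835

Euler characteristic 6−12+8 = 2 ✓


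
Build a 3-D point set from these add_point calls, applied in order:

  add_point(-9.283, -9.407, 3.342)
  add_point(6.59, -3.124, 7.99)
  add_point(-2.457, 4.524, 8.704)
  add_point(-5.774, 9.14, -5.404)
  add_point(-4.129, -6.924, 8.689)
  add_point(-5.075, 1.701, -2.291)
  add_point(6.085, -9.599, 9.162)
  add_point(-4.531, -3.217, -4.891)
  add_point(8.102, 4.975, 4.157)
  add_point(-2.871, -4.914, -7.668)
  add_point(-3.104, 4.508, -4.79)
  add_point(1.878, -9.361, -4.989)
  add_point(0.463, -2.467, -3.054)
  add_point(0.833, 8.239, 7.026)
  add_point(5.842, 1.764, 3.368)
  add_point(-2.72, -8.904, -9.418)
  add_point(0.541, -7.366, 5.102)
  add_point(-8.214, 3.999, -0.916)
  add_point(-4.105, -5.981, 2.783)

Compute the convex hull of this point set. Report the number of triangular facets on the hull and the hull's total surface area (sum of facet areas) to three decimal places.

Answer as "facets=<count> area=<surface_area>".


facets=18 area=1069.417

Hull vertices (11/19): indices [0, 1, 2, 3, 4, 6, 8, 11, 13, 15, 17].

Triangle areas on the boundary:
  f1: (p15, p3, p8) → 157.7180
  f2: (p11, p15, p8) → 48.7795
  f3: (p11, p6, p8) → 109.9114
  f4: (p11, p15, p0) → 43.9863
  f5: (p11, p6, p0) → 96.5067
  f6: (p17, p2, p0) → 77.9339
  f7: (p17, p2, p3) → 38.4637
  f8: (p17, p15, p0) → 95.3742
  f9: (p17, p15, p3) → 58.9679
  f10: (p13, p3, p8) → 59.2378
  f11: (p13, p2, p3) → 36.9250
  f12: (p4, p6, p0) → 33.5206
  f13: (p4, p2, p0) → 41.3208
  f14: (p4, p2, p6) → 60.7633
  f15: (p1, p2, p6) → 32.3591
  f16: (p1, p13, p2) → 31.0587
  f17: (p1, p6, p8) → 8.1766
  f18: (p1, p13, p8) → 38.4140
Σ area = 1069.417

Check V−E+F: 11 − 27 + 18 = 2.


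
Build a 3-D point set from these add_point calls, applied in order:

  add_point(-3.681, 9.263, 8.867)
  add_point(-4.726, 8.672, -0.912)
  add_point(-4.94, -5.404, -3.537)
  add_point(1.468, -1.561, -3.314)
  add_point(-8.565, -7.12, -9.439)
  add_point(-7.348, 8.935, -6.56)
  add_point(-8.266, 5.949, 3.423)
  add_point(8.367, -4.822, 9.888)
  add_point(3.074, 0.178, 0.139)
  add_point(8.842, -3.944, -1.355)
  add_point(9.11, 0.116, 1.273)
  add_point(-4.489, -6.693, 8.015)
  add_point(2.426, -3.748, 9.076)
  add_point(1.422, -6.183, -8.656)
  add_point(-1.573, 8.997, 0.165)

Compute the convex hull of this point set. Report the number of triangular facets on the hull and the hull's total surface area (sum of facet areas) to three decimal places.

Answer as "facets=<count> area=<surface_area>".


Points on the hull: [0, 4, 5, 6, 7, 9, 10, 11, 13, 14] (10 of 15).

Triangle areas on the boundary:
  f1: (p7, p0, p10) → 85.6608
  f2: (p9, p7, p10) → 24.0864
  f3: (p11, p7, p0) → 102.8956
  f4: (p14, p0, p10) → 61.9522
  f5: (p14, p5, p10) → 51.3737
  f6: (p14, p5, p0) → 32.2320
  f7: (p13, p5, p10) → 121.2362
  f8: (p13, p9, p10) → 20.8802
  f9: (p13, p5, p4) → 80.9556
  f10: (p13, p9, p7) → 46.3068
  f11: (p13, p11, p4) → 85.9352
  f12: (p13, p11, p7) → 113.8596
  f13: (p6, p5, p0) → 35.7957
  f14: (p6, p11, p0) → 54.8421
  f15: (p6, p5, p4) → 84.9418
  f16: (p6, p11, p4) → 116.8435
Σ area = 1119.798

Check V−E+F: 10 − 24 + 16 = 2.

facets=16 area=1119.798


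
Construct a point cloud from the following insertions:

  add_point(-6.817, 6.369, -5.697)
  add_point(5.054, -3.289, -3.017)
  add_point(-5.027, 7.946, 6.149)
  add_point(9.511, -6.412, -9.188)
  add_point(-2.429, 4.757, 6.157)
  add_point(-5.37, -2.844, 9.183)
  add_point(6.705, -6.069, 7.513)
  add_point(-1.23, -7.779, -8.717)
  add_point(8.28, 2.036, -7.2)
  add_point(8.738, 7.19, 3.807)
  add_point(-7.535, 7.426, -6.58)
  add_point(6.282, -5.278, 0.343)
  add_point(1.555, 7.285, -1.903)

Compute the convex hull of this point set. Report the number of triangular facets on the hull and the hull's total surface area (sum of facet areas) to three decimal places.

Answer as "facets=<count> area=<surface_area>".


facets=14 area=1079.225

Hull vertices (9/13): indices [2, 3, 5, 6, 7, 8, 9, 10, 12].

Area of each hull facet:
  f1: (p7, p3, p10) → 86.6934
  f2: (p5, p7, p10) → 141.6675
  f3: (p8, p3, p10) → 65.3691
  f4: (p8, p9, p3) → 42.3069
  f5: (p2, p5, p10) → 71.0033
  f6: (p2, p9, p5) → 78.3805
  f7: (p6, p9, p3) → 113.5682
  f8: (p6, p9, p5) → 87.5326
  f9: (p6, p7, p3) → 89.8497
  f10: (p6, p5, p7) → 109.9585
  f11: (p12, p8, p10) → 47.8630
  f12: (p12, p8, p9) → 45.1299
  f13: (p12, p2, p10) → 52.0933
  f14: (p12, p2, p9) → 47.8088
Σ area = 1079.225

Check V−E+F: 9 − 21 + 14 = 2.


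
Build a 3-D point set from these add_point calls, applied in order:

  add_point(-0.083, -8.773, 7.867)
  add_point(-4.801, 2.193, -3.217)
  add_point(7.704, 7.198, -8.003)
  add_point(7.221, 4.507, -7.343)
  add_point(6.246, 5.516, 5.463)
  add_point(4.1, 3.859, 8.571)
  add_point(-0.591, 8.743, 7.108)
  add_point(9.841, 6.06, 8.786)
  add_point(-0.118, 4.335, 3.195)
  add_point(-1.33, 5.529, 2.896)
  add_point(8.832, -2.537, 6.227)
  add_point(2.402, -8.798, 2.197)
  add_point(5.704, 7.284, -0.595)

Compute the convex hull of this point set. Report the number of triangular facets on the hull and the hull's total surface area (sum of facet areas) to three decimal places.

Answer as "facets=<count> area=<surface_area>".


Hull vertices (9/13): indices [0, 1, 2, 3, 5, 6, 7, 10, 11].

Facet areas (half cross-product norm):
  f1: (p0, p11, p1) → 43.5449
  f2: (p3, p11, p1) → 89.7321
  f3: (p3, p2, p1) → 16.6022
  f4: (p6, p0, p1) → 100.5915
  f5: (p6, p2, p1) → 90.6556
  f6: (p6, p2, p7) → 88.5016
  f7: (p10, p2, p7) → 74.4889
  f8: (p10, p3, p2) → 16.8334
  f9: (p10, p3, p11) → 74.8958
  f10: (p10, p0, p7) → 40.1599
  f11: (p10, p0, p11) → 30.2486
  f12: (p5, p0, p7) → 31.7011
  f13: (p5, p6, p7) → 19.6510
  f14: (p5, p6, p0) → 41.3470
Σ area = 758.954

Euler: V−E+F = 9−21+14 = 2.

facets=14 area=758.954


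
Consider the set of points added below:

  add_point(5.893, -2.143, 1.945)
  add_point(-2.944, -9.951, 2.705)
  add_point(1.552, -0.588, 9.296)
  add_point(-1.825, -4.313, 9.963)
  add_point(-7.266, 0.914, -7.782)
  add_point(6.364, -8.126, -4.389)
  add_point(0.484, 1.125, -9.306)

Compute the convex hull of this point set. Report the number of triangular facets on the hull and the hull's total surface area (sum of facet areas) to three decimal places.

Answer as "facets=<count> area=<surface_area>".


facets=10 area=544.741

Extreme-point indices: [0, 1, 2, 3, 4, 5, 6] — 7 of 7 on the boundary.

Per-facet area ½‖(b−a)×(c−a)‖:
  f1: (p1, p5, p4) → 89.0168
  f2: (p3, p1, p4) → 72.0402
  f3: (p3, p1, p5) → 52.6263
  f4: (p6, p5, p4) → 43.8908
  f5: (p6, p0, p5) → 50.6496
  f6: (p2, p3, p5) → 41.4360
  f7: (p2, p0, p5) → 24.3907
  f8: (p2, p3, p4) → 48.4703
  f9: (p2, p6, p4) → 73.2114
  f10: (p2, p6, p0) → 49.0089
Σ area = 544.741

Check V−E+F: 7 − 15 + 10 = 2.
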